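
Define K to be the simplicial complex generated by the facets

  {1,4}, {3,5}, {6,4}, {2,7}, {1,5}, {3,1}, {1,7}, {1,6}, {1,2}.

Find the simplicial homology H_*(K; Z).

Take the total order 1 < 2 < 3 < 4 < 5 < 6 < 7 on the vertex set. Then K (dimension 1) consists of the simplices:

  0-simplices (7): [1], [2], [3], [4], [5], [6], [7]
  1-simplices (9): [1,2], [1,3], [1,4], [1,5], [1,6], [1,7], [2,7], [3,5], [4,6]

giving chain groups C_0 ≅ Z^7, C_1 ≅ Z^9.

The boundary map ∂_1: C_1 → C_0 maps an edge to its endpoints' difference, ∂[p,q] = q − p. For instance
  ∂[1,4] = [4] − [1].
As a 7×9 matrix over Z this has rank 6, with invariant factors (1,1,1,1,1,1).

Reading off H_k = ker ∂_k / im ∂_{k+1}:

  H_0: rank C_0 − rank ∂_1 = 7 − 6 = 1, and the invariant factors of ∂_1 are all 1, so H_0 ≅ Z.
  H_1: rank ker ∂_1 − rank ∂_2 = (9 − 6) − 0 = 3, and there is no ∂_2, so H_1 ≅ Z^3.

H_0 = Z,  H_1 = Z^3.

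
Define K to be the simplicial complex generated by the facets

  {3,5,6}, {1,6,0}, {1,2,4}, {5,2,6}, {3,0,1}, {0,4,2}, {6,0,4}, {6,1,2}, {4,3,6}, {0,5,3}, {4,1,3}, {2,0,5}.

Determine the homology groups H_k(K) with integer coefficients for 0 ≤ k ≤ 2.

H_0 = Z,  H_1 = Z_2,  H_2 = 0.

Take the total order 0 < 1 < 2 < 3 < 4 < 5 < 6 on the vertex set. Then K (dimension 2) consists of the simplices:

  0-simplices (7): [0], [1], [2], [3], [4], [5], [6]
  1-simplices (18): [0,1], [0,2], [0,3], [0,4], [0,5], [0,6], [1,2], [1,3], [1,4], [1,6], [2,4], [2,5], [2,6], [3,4], [3,5], [3,6], [4,6], [5,6]
  2-simplices (12): [0,1,3], [0,1,6], [0,2,4], [0,2,5], [0,3,5], [0,4,6], [1,2,4], [1,2,6], [1,3,4], [2,5,6], [3,4,6], [3,5,6]

Hence C_0 ≅ Z^7, C_1 ≅ Z^18, C_2 ≅ Z^12.

∂_1: C_1 → C_0 is given by ∂[p,q] = [q] − [p]. For instance
  ∂[0,2] = [2] − [0].
This gives a 7×18 integer matrix of rank 6; reducing to Smith normal form yields diagonal entries (1,1,1,1,1,1).

Boundary ∂_2: C_2 → C_1 maps a triangle to the signed sum of its edges. For instance
  ∂[0,3,5] = [3,5] − [0,5] + [0,3],
  ∂[0,1,6] = [1,6] − [0,6] + [0,1].
This gives a 18×12 integer matrix of rank 12; reducing to Smith normal form yields diagonal entries (1,1,1,1,1,1,1,1,1,1,1,2).

From H_k ≅ ker(∂_k) / im(∂_{k+1}) we obtain:

  H_0: rank C_0 − rank ∂_1 = 7 − 6 = 1, and the invariant factors of ∂_1 are all 1, so H_0 ≅ Z.
  H_1: rank ker ∂_1 − rank ∂_2 = (18 − 6) − 12 = 0, and ∂_2 has invariant factor 2 > 1, so H_1 ≅ Z_2.
  H_2: rank ker ∂_2 − rank ∂_3 = (12 − 12) − 0 = 0, and there is no ∂_3, so H_2 ≅ 0.

As a check, the Euler characteristic is 7 − 18 + 12 = 1, which agrees with 1 − 0 + 0 = 1.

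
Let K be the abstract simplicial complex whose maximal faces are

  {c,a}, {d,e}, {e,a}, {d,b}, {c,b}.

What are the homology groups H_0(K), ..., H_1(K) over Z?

Take the total order a < b < c < d < e on the vertex set. Then K (dimension 1) consists of the simplices:

  0-simplices (5): a, b, c, d, e
  1-simplices (5): ac, ae, bc, bd, de

giving chain groups C_0 ≅ Z^5, C_1 ≅ Z^5.

Boundary ∂_1: C_1 → C_0 sends each edge [p,q] (with p < q) to q − p. For instance
  ∂ac = c − a.
The resulting 5×5 matrix has rank 4, and its Smith normal form has invariant factors (1,1,1,1).

Now H_k = ker ∂_k / im ∂_{k+1}, so:

  H_0: rank C_0 − rank ∂_1 = 5 − 4 = 1, and the invariant factors of ∂_1 are all 1, so H_0 ≅ Z.
  H_1: rank ker ∂_1 − rank ∂_2 = (5 − 4) − 0 = 1, and there is no ∂_2, so H_1 ≅ Z.

(K is a triangulation of the circle S^1.)

H_0 = Z,  H_1 = Z.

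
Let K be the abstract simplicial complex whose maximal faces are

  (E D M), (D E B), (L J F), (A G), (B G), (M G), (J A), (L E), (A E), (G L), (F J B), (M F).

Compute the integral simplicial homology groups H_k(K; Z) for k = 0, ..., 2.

Order the vertices as A < B < D < E < F < G < J < L < M. Listing each simplex with vertices in this order, K has dimension 2 with simplices:

  0-simplices (9): A, B, D, E, F, G, J, L, M
  1-simplices (18): AE, AG, AJ, BD, BE, BF, BG, BJ, DE, DM, EL, EM, FJ, FL, FM, GL, GM, JL
  2-simplices (4): BDE, BFJ, DEM, FJL

so the chain groups are C_0 ≅ Z^9, C_1 ≅ Z^18, C_2 ≅ Z^4.

∂_1: C_1 → C_0 sends each edge [p,q] (with p < q) to q − p. For instance
  ∂EM = M − E.
The resulting 9×18 matrix has rank 8, and its Smith normal form has invariant factors (1,1,1,1,1,1,1,1).

The boundary map ∂_2: C_2 → C_1 sends each 2-simplex [p,q,r] to [q,r] − [p,r] + [p,q]. For instance
  ∂FJL = JL − FL + FJ,
  ∂BDE = DE − BE + BD.
This gives a 18×4 integer matrix of rank 4; reducing to Smith normal form yields diagonal entries (1,1,1,1).

From H_k ≅ ker(∂_k) / im(∂_{k+1}) we obtain:

  H_0: rank C_0 − rank ∂_1 = 9 − 8 = 1, and the invariant factors of ∂_1 are all 1, so H_0 ≅ Z.
  H_1: rank ker ∂_1 − rank ∂_2 = (18 − 8) − 4 = 6, and the invariant factors of ∂_2 are all 1, so H_1 ≅ Z^6.
  H_2: rank ker ∂_2 − rank ∂_3 = (4 − 4) − 0 = 0, and there is no ∂_3, so H_2 ≅ 0.

H_0 ≅ Z,  H_1 ≅ Z^6,  H_2 = 0.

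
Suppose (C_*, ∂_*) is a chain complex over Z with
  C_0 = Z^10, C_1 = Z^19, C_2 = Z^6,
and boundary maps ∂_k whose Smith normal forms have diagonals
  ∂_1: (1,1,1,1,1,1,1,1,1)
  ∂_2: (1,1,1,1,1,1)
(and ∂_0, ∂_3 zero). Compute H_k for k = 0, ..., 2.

H_0: b_0 = 10 − 0 − 9 = 1; torsion from ∂_1 factors > 1: none. So H_0 = Z.
H_1: b_1 = 19 − 9 − 6 = 4; torsion from ∂_2 factors > 1: none. So H_1 = Z^4.
H_2: b_2 = 6 − 6 − 0 = 0; torsion from ∂_3 factors > 1: none. So H_2 = 0.

H_0 = Z,  H_1 = Z^4,  H_2 = 0.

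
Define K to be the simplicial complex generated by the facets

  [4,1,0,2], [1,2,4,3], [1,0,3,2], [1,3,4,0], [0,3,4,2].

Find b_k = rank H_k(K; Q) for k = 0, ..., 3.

b_0 = 1, b_1 = 0, b_2 = 0, b_3 = 1.

Fix the vertex order 0 < 1 < 2 < 3 < 4 and write every simplex with vertices in increasing order. Then dim K = 3 and the simplices of K are:

  0-simplices (5): [0], [1], [2], [3], [4]
  1-simplices (10): [0,1], [0,2], [0,3], [0,4], [1,2], [1,3], [1,4], [2,3], [2,4], [3,4]
  2-simplices (10): [0,1,2], [0,1,3], [0,1,4], [0,2,3], [0,2,4], [0,3,4], [1,2,3], [1,2,4], [1,3,4], [2,3,4]
  3-simplices (5): [0,1,2,3], [0,1,2,4], [0,1,3,4], [0,2,3,4], [1,2,3,4]

Hence C_0 ≅ Z^5, C_1 ≅ Z^10, C_2 ≅ Z^10, C_3 ≅ Z^5.

Boundary ∂_1: C_1 → C_0 sends each edge [p,q] (with p < q) to q − p. For instance
  ∂[0,3] = [3] − [0].
The 5×10 boundary matrix has rank 4 and Smith normal form diag(1,1,1,1).

Boundary ∂_2: C_2 → C_1 sends each 2-simplex [p,q,r] to [q,r] − [p,r] + [p,q]. For instance
  ∂[0,2,3] = [2,3] − [0,3] + [0,2],
  ∂[0,3,4] = [3,4] − [0,4] + [0,3].
The resulting 10×10 matrix has rank 6, and its Smith normal form has invariant factors (1,1,1,1,1,1).

The boundary map ∂_3: C_3 → C_2 sends each 3-simplex σ to the alternating sum Σ_i (−1)^i (σ with its i-th vertex removed). For instance
  ∂[0,1,3,4] = [1,3,4] − [0,3,4] + [0,1,4] − [0,1,3],
  ∂[0,1,2,3] = [1,2,3] − [0,2,3] + [0,1,3] − [0,1,2].
This gives a 10×5 integer matrix of rank 4; reducing to Smith normal form yields diagonal entries (1,1,1,1).

Reading off H_k = ker ∂_k / im ∂_{k+1}:

  H_0: rank C_0 − rank ∂_1 = 5 − 4 = 1, and the invariant factors of ∂_1 are all 1, so H_0 = Z.
  H_1: rank ker ∂_1 − rank ∂_2 = (10 − 4) − 6 = 0, and the invariant factors of ∂_2 are all 1, so H_1 = 0.
  H_2: rank ker ∂_2 − rank ∂_3 = (10 − 6) − 4 = 0, and the invariant factors of ∂_3 are all 1, so H_2 = 0.
  H_3: rank ker ∂_3 − rank ∂_4 = (5 − 4) − 0 = 1, and there is no ∂_4, so H_3 = Z.

Hence the Betti numbers are b_0 = 1, b_1 = 0, b_2 = 0, b_3 = 1.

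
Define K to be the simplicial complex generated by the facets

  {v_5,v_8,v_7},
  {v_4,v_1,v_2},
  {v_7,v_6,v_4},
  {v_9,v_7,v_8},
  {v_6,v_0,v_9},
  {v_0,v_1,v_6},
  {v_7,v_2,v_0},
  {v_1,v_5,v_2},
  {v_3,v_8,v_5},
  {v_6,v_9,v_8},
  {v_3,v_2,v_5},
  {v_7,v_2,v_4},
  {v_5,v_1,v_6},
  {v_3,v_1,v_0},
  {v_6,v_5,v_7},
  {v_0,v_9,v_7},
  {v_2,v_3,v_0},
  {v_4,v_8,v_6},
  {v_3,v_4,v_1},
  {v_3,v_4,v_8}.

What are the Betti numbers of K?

b_0 = 1, b_1 = 1, b_2 = 0.

K has 10 vertices, 30 edges, 20 triangles.
rank ∂_0 = 0, rank ∂_1 = 9 ⇒ b_0 = 10 − 0 − 9 = 1; all invariant factors of ∂_1 are 1 so no torsion. So H_0 ≅ Z.
rank ∂_1 = 9, rank ∂_2 = 20 ⇒ b_1 = 30 − 9 − 20 = 1; ∂_2 has invariant factor(s) [2] giving torsion. So H_1 ≅ Z ⊕ Z/2Z.
rank ∂_2 = 20, rank ∂_3 = 0 ⇒ b_2 = 20 − 20 − 0 = 0. So H_2 ≅ 0.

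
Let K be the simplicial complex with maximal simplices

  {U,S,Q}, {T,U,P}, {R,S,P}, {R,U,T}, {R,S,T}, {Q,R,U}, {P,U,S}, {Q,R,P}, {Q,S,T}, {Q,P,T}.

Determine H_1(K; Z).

H_1 = Z/2Z.

Order the vertices as P < Q < R < S < T < U. Listing each simplex with vertices in this order, K has dimension 2 with simplices:

  0-simplices (6): P, Q, R, S, T, U
  1-simplices (15): PQ, PR, PS, PT, PU, QR, QS, QT, QU, RS, RT, RU, ST, SU, TU
  2-simplices (10): PQR, PQT, PRS, PSU, PTU, QRU, QST, QSU, RST, RTU

so the chain groups are C_0 ≅ Z^6, C_1 ≅ Z^15, C_2 ≅ Z^10.

The boundary map ∂_1: C_1 → C_0 maps an edge to its endpoints' difference, ∂[p,q] = q − p. For instance
  ∂PT = T − P.
The resulting 6×15 matrix has rank 5, and its Smith normal form has invariant factors (1,1,1,1,1).

Boundary ∂_2: C_2 → C_1 maps a triangle to the signed sum of its edges. For instance
  ∂QST = ST − QT + QS,
  ∂QSU = SU − QU + QS.
As a 15×10 matrix over Z this has rank 10, with invariant factors (1,1,1,1,1,1,1,1,1,2).

From H_k ≅ ker(∂_k) / im(∂_{k+1}) we obtain:

  H_1: rank ker ∂_1 − rank ∂_2 = (15 − 5) − 10 = 0, and ∂_2 has invariant factor 2 > 1, so H_1 ≅ Z/2Z.

(K is a triangulation of the real projective plane RP^2.)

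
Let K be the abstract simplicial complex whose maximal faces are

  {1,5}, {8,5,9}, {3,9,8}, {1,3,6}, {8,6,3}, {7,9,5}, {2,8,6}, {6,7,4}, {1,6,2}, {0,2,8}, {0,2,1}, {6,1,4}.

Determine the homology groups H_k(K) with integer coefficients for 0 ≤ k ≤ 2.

We work with the vertex ordering 0 < 1 < 2 < 3 < 4 < 5 < 6 < 7 < 8 < 9. The simplices of K, each written with vertices in increasing order, are:

  0-simplices (10): [0], [1], [2], [3], [4], [5], [6], [7], [8], [9]
  1-simplices (22): [0,1], [0,2], [0,8], [1,2], [1,3], [1,4], [1,5], [1,6], [2,6], [2,8], [3,6], [3,8], [3,9], [4,6], [4,7], [5,7], [5,8], [5,9], [6,7], [6,8], [7,9], [8,9]
  2-simplices (11): [0,1,2], [0,2,8], [1,2,6], [1,3,6], [1,4,6], [2,6,8], [3,6,8], [3,8,9], [4,6,7], [5,7,9], [5,8,9]

Hence C_0 ≅ Z^10, C_1 ≅ Z^22, C_2 ≅ Z^11.

The boundary map ∂_1: C_1 → C_0 sends each edge [p,q] (with p < q) to q − p. For instance
  ∂[5,7] = [7] − [5].
The 10×22 boundary matrix has rank 9 and Smith normal form diag(1,1,1,1,1,1,1,1,1).

∂_2: C_2 → C_1 acts by ∂[p,q,r] = [q,r] − [p,r] + [p,q]. For instance
  ∂[3,8,9] = [8,9] − [3,9] + [3,8],
  ∂[2,6,8] = [6,8] − [2,8] + [2,6].
The 22×11 boundary matrix has rank 11 and Smith normal form diag(1,1,1,1,1,1,1,1,1,1,1).

Computing H_k = (kernel of ∂_k) / (image of ∂_{k+1}):

  H_0: rank C_0 − rank ∂_1 = 10 − 9 = 1, and the invariant factors of ∂_1 are all 1, so H_0 = Z.
  H_1: rank ker ∂_1 − rank ∂_2 = (22 − 9) − 11 = 2, and the invariant factors of ∂_2 are all 1, so H_1 = Z^2.
  H_2: rank ker ∂_2 − rank ∂_3 = (11 − 11) − 0 = 0, and there is no ∂_3, so H_2 = 0.

As a check, the Euler characteristic is 10 − 22 + 11 = -1, which agrees with 1 − 2 + 0 = -1.

H_0 ≅ Z,  H_1 ≅ Z^2,  H_2 = 0.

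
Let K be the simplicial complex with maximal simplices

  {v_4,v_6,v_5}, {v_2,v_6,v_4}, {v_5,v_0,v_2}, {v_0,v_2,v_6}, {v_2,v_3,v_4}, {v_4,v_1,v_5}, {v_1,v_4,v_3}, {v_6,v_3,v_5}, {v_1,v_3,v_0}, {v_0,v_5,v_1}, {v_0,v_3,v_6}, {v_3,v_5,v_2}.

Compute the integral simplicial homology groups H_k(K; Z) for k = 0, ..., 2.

Take the total order v_0 < v_1 < v_2 < v_3 < v_4 < v_5 < v_6 on the vertex set. Then K (dimension 2) consists of the simplices:

  0-simplices (7): [v_0], [v_1], [v_2], [v_3], [v_4], [v_5], [v_6]
  1-simplices (18): (18 of them)
  2-simplices (12): (12 of them)

so the chain groups are C_0 ≅ Z^7, C_1 ≅ Z^18, C_2 ≅ Z^12.

∂_1: C_1 → C_0 is given by ∂[p,q] = [q] − [p].
This gives a 7×18 integer matrix of rank 6; reducing to Smith normal form yields diagonal entries (1,1,1,1,1,1).

∂_2: C_2 → C_1 sends each 2-simplex [p,q,r] to [q,r] − [p,r] + [p,q]. For instance
  ∂[v_0,v_2,v_6] = [v_2,v_6] − [v_0,v_6] + [v_0,v_2],
  ∂[v_0,v_1,v_3] = [v_1,v_3] − [v_0,v_3] + [v_0,v_1].
The 18×12 boundary matrix has rank 12 and Smith normal form diag(1,1,1,1,1,1,1,1,1,1,1,2).

From H_k ≅ ker(∂_k) / im(∂_{k+1}) we obtain:

  H_0: rank C_0 − rank ∂_1 = 7 − 6 = 1, and the invariant factors of ∂_1 are all 1, so H_0 ≅ Z.
  H_1: rank ker ∂_1 − rank ∂_2 = (18 − 6) − 12 = 0, and ∂_2 has invariant factor 2 > 1, so H_1 ≅ Z/2Z.
  H_2: rank ker ∂_2 − rank ∂_3 = (12 − 12) − 0 = 0, and there is no ∂_3, so H_2 ≅ 0.

(K is a triangulation of the real projective plane RP^2.)

H_0 = Z,  H_1 = Z/2Z,  H_2 = 0.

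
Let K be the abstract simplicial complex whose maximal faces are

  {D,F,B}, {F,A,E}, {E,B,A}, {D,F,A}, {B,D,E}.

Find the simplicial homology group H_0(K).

H_0 ≅ Z.

K has 5 vertices, 10 edges, 5 triangles.
rank ∂_0 = 0, rank ∂_1 = 4 ⇒ b_0 = 5 − 0 − 4 = 1; all invariant factors of ∂_1 are 1 so no torsion. So H_0 ≅ Z.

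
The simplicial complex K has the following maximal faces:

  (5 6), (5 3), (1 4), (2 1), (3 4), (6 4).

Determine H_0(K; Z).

Take the total order 1 < 2 < 3 < 4 < 5 < 6 on the vertex set. Then K (dimension 1) consists of the simplices:

  0-simplices (6): [1], [2], [3], [4], [5], [6]
  1-simplices (6): [1,2], [1,4], [3,4], [3,5], [4,6], [5,6]

so the chain groups are C_0 ≅ Z^6, C_1 ≅ Z^6.

The boundary map ∂_1: C_1 → C_0 maps an edge to its endpoints' difference, ∂[p,q] = q − p. For instance
  ∂[4,6] = [6] − [4].
The 6×6 boundary matrix has rank 5 and Smith normal form diag(1,1,1,1,1).

Computing H_k = (kernel of ∂_k) / (image of ∂_{k+1}):

  H_0: rank C_0 − rank ∂_1 = 6 − 5 = 1, and the invariant factors of ∂_1 are all 1, so H_0 = Z.

H_0 = Z.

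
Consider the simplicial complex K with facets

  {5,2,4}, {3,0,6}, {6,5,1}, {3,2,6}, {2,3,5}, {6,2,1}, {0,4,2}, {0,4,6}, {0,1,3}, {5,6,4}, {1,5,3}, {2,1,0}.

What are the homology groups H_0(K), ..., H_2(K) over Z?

Fix the vertex order 0 < 1 < 2 < 3 < 4 < 5 < 6 and write every simplex with vertices in increasing order. Then dim K = 2 and the simplices of K are:

  0-simplices (7): [0], [1], [2], [3], [4], [5], [6]
  1-simplices (18): [0,1], [0,2], [0,3], [0,4], [0,6], [1,2], [1,3], [1,5], [1,6], [2,3], [2,4], [2,5], [2,6], [3,5], [3,6], [4,5], [4,6], [5,6]
  2-simplices (12): [0,1,2], [0,1,3], [0,2,4], [0,3,6], [0,4,6], [1,2,6], [1,3,5], [1,5,6], [2,3,5], [2,3,6], [2,4,5], [4,5,6]

Hence C_0 ≅ Z^7, C_1 ≅ Z^18, C_2 ≅ Z^12.

∂_1: C_1 → C_0 is given by ∂[p,q] = [q] − [p]. For instance
  ∂[2,6] = [6] − [2].
The 7×18 boundary matrix has rank 6 and Smith normal form diag(1,1,1,1,1,1).

The boundary map ∂_2: C_2 → C_1 acts by ∂[p,q,r] = [q,r] − [p,r] + [p,q]. For instance
  ∂[0,4,6] = [4,6] − [0,6] + [0,4],
  ∂[2,3,6] = [3,6] − [2,6] + [2,3].
This gives a 18×12 integer matrix of rank 12; reducing to Smith normal form yields diagonal entries (1,1,1,1,1,1,1,1,1,1,1,2).

Now H_k = ker ∂_k / im ∂_{k+1}, so:

  H_0: rank C_0 − rank ∂_1 = 7 − 6 = 1, and the invariant factors of ∂_1 are all 1, so H_0 ≅ Z.
  H_1: rank ker ∂_1 − rank ∂_2 = (18 − 6) − 12 = 0, and ∂_2 has invariant factor 2 > 1, so H_1 ≅ Z/2Z.
  H_2: rank ker ∂_2 − rank ∂_3 = (12 − 12) − 0 = 0, and there is no ∂_3, so H_2 ≅ 0.

As a check, the Euler characteristic is 7 − 18 + 12 = 1, which agrees with 1 − 0 + 0 = 1.

H_0 = Z,  H_1 = Z/2Z,  H_2 = 0.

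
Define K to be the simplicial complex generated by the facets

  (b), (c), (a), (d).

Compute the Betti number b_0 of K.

Order the vertices as a < b < c < d. Listing each simplex with vertices in this order, K has dimension 0 with simplices:

  0-simplices (4): a, b, c, d

giving chain groups C_0 ≅ Z^4.

Reading off H_k = ker ∂_k / im ∂_{k+1}:

  H_0: rank C_0 − rank ∂_1 = 4 − 0 = 4, and there is no ∂_1, so H_0 ≅ Z^4.

Hence the Betti numbers are b_0 = 4.

b_0 = 4.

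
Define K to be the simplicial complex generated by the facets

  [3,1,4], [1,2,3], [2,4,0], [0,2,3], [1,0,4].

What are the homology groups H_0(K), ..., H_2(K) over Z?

Take the total order 0 < 1 < 2 < 3 < 4 on the vertex set. Then K (dimension 2) consists of the simplices:

  0-simplices (5): [0], [1], [2], [3], [4]
  1-simplices (10): [0,1], [0,2], [0,3], [0,4], [1,2], [1,3], [1,4], [2,3], [2,4], [3,4]
  2-simplices (5): [0,1,4], [0,2,3], [0,2,4], [1,2,3], [1,3,4]

so the chain groups are C_0 ≅ Z^5, C_1 ≅ Z^10, C_2 ≅ Z^5.

The boundary map ∂_1: C_1 → C_0 sends each edge [p,q] (with p < q) to q − p.
As a 5×10 matrix over Z this has rank 4, with invariant factors (1,1,1,1).

∂_2: C_2 → C_1 acts by ∂[p,q,r] = [q,r] − [p,r] + [p,q]. For instance
  ∂[0,1,4] = [1,4] − [0,4] + [0,1],
  ∂[1,3,4] = [3,4] − [1,4] + [1,3].
This gives a 10×5 integer matrix of rank 5; reducing to Smith normal form yields diagonal entries (1,1,1,1,1).

Reading off H_k = ker ∂_k / im ∂_{k+1}:

  H_0: rank C_0 − rank ∂_1 = 5 − 4 = 1, and the invariant factors of ∂_1 are all 1, so H_0 = Z.
  H_1: rank ker ∂_1 − rank ∂_2 = (10 − 4) − 5 = 1, and the invariant factors of ∂_2 are all 1, so H_1 = Z.
  H_2: rank ker ∂_2 − rank ∂_3 = (5 − 5) − 0 = 0, and there is no ∂_3, so H_2 = 0.

H_0 = Z,  H_1 = Z,  H_2 = 0.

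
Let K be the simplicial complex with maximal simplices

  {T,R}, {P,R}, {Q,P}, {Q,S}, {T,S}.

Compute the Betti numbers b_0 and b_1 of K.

b_0 = 1, b_1 = 1.

K has 5 vertices, 5 edges.
rank ∂_0 = 0, rank ∂_1 = 4 ⇒ b_0 = 5 − 0 − 4 = 1; all invariant factors of ∂_1 are 1 so no torsion. So H_0 = Z.
rank ∂_1 = 4, rank ∂_2 = 0 ⇒ b_1 = 5 − 4 − 0 = 1. So H_1 = Z.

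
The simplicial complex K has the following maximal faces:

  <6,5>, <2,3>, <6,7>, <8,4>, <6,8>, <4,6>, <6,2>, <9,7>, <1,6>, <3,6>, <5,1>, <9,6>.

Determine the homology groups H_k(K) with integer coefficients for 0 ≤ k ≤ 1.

H_0 ≅ Z,  H_1 ≅ Z^4.

Fix the vertex order 1 < 2 < 3 < 4 < 5 < 6 < 7 < 8 < 9 and write every simplex with vertices in increasing order. Then dim K = 1 and the simplices of K are:

  0-simplices (9): [1], [2], [3], [4], [5], [6], [7], [8], [9]
  1-simplices (12): [1,5], [1,6], [2,3], [2,6], [3,6], [4,6], [4,8], [5,6], [6,7], [6,8], [6,9], [7,9]

Hence C_0 ≅ Z^9, C_1 ≅ Z^12.

Boundary ∂_1: C_1 → C_0 maps an edge to its endpoints' difference, ∂[p,q] = q − p. For instance
  ∂[3,6] = [6] − [3].
The 9×12 boundary matrix has rank 8 and Smith normal form diag(1,1,1,1,1,1,1,1).

Computing H_k = (kernel of ∂_k) / (image of ∂_{k+1}):

  H_0: rank C_0 − rank ∂_1 = 9 − 8 = 1, and the invariant factors of ∂_1 are all 1, so H_0 = Z.
  H_1: rank ker ∂_1 − rank ∂_2 = (12 − 8) − 0 = 4, and there is no ∂_2, so H_1 = Z^4.

As a check, the Euler characteristic is 9 − 12 = -3, which agrees with 1 − 4 = -3.
(K is a triangulation of a wedge of 4 circles.)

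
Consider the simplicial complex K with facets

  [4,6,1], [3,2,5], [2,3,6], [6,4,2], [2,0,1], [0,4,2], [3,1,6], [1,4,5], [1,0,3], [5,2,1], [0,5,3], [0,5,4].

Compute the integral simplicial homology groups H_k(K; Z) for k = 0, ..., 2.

Take the total order 0 < 1 < 2 < 3 < 4 < 5 < 6 on the vertex set. Then K (dimension 2) consists of the simplices:

  0-simplices (7): [0], [1], [2], [3], [4], [5], [6]
  1-simplices (18): [0,1], [0,2], [0,3], [0,4], [0,5], [1,2], [1,3], [1,4], [1,5], [1,6], [2,3], [2,4], [2,5], [2,6], [3,5], [3,6], [4,5], [4,6]
  2-simplices (12): [0,1,2], [0,1,3], [0,2,4], [0,3,5], [0,4,5], [1,2,5], [1,3,6], [1,4,5], [1,4,6], [2,3,5], [2,3,6], [2,4,6]

so the chain groups are C_0 ≅ Z^7, C_1 ≅ Z^18, C_2 ≅ Z^12.

The boundary map ∂_1: C_1 → C_0 sends each edge [p,q] (with p < q) to q − p. For instance
  ∂[1,4] = [4] − [1].
As a 7×18 matrix over Z this has rank 6, with invariant factors (1,1,1,1,1,1).

∂_2: C_2 → C_1 maps a triangle to the signed sum of its edges. For instance
  ∂[1,3,6] = [3,6] − [1,6] + [1,3],
  ∂[0,1,3] = [1,3] − [0,3] + [0,1].
The resulting 18×12 matrix has rank 12, and its Smith normal form has invariant factors (1,1,1,1,1,1,1,1,1,1,1,2).

Now H_k = ker ∂_k / im ∂_{k+1}, so:

  H_0: rank C_0 − rank ∂_1 = 7 − 6 = 1, and the invariant factors of ∂_1 are all 1, so H_0 ≅ Z.
  H_1: rank ker ∂_1 − rank ∂_2 = (18 − 6) − 12 = 0, and ∂_2 has invariant factor 2 > 1, so H_1 ≅ Z/2Z.
  H_2: rank ker ∂_2 − rank ∂_3 = (12 − 12) − 0 = 0, and there is no ∂_3, so H_2 ≅ 0.

H_0 ≅ Z,  H_1 ≅ Z/2Z,  H_2 = 0.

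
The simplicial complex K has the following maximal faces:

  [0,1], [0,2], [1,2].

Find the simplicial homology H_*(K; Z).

H_0 ≅ Z,  H_1 ≅ Z.

Order the vertices as 0 < 1 < 2. Listing each simplex with vertices in this order, K has dimension 1 with simplices:

  0-simplices (3): [0], [1], [2]
  1-simplices (3): [0,1], [0,2], [1,2]

Hence C_0 ≅ Z^3, C_1 ≅ Z^3.

Boundary ∂_1: C_1 → C_0 sends each edge [p,q] (with p < q) to q − p. For instance
  ∂[0,2] = [2] − [0].
As a 3×3 matrix over Z this has rank 2, with invariant factors (1,1).

Computing H_k = (kernel of ∂_k) / (image of ∂_{k+1}):

  H_0: rank C_0 − rank ∂_1 = 3 − 2 = 1, and the invariant factors of ∂_1 are all 1, so H_0 = Z.
  H_1: rank ker ∂_1 − rank ∂_2 = (3 − 2) − 0 = 1, and there is no ∂_2, so H_1 = Z.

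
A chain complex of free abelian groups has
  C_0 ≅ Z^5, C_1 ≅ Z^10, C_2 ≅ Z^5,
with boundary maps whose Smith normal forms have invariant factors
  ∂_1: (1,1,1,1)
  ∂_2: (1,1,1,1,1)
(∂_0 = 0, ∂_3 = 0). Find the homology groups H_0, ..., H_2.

H_0: b_0 = 5 − 0 − 4 = 1; torsion from ∂_1 factors > 1: none. So H_0 ≅ Z.
H_1: b_1 = 10 − 4 − 5 = 1; torsion from ∂_2 factors > 1: none. So H_1 ≅ Z.
H_2: b_2 = 5 − 5 − 0 = 0; torsion from ∂_3 factors > 1: none. So H_2 ≅ 0.

H_0 ≅ Z,  H_1 ≅ Z,  H_2 = 0.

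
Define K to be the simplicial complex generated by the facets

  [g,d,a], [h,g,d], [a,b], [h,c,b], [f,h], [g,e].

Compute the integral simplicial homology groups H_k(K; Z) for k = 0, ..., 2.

H_0 ≅ Z,  H_1 ≅ Z,  H_2 = 0.

Order the vertices as a < b < c < d < e < f < g < h. Listing each simplex with vertices in this order, K has dimension 2 with simplices:

  0-simplices (8): a, b, c, d, e, f, g, h
  1-simplices (11): ab, ad, ag, bc, bh, ch, dg, dh, eg, fh, gh
  2-simplices (3): adg, bch, dgh

giving chain groups C_0 ≅ Z^8, C_1 ≅ Z^11, C_2 ≅ Z^3.

∂_1: C_1 → C_0 is given by ∂[p,q] = [q] − [p]. For instance
  ∂bh = h − b.
The resulting 8×11 matrix has rank 7, and its Smith normal form has invariant factors (1,1,1,1,1,1,1).

The boundary map ∂_2: C_2 → C_1 sends each 2-simplex [p,q,r] to [q,r] − [p,r] + [p,q]. For instance
  ∂adg = dg − ag + ad,
  ∂dgh = gh − dh + dg.
The resulting 11×3 matrix has rank 3, and its Smith normal form has invariant factors (1,1,1).

Now H_k = ker ∂_k / im ∂_{k+1}, so:

  H_0: rank C_0 − rank ∂_1 = 8 − 7 = 1, and the invariant factors of ∂_1 are all 1, so H_0 = Z.
  H_1: rank ker ∂_1 − rank ∂_2 = (11 − 7) − 3 = 1, and the invariant factors of ∂_2 are all 1, so H_1 = Z.
  H_2: rank ker ∂_2 − rank ∂_3 = (3 − 3) − 0 = 0, and there is no ∂_3, so H_2 = 0.

As a check, the Euler characteristic is 8 − 11 + 3 = 0, which agrees with 1 − 1 + 0 = 0.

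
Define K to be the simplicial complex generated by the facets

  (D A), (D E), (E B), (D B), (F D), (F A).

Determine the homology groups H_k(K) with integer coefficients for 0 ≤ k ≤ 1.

Take the total order A < B < D < E < F on the vertex set. Then K (dimension 1) consists of the simplices:

  0-simplices (5): A, B, D, E, F
  1-simplices (6): AD, AF, BD, BE, DE, DF

Hence C_0 ≅ Z^5, C_1 ≅ Z^6.

Boundary ∂_1: C_1 → C_0 is given by ∂[p,q] = [q] − [p].
The 5×6 boundary matrix has rank 4 and Smith normal form diag(1,1,1,1).

From H_k ≅ ker(∂_k) / im(∂_{k+1}) we obtain:

  H_0: rank C_0 − rank ∂_1 = 5 − 4 = 1, and the invariant factors of ∂_1 are all 1, so H_0 = Z.
  H_1: rank ker ∂_1 − rank ∂_2 = (6 − 4) − 0 = 2, and there is no ∂_2, so H_1 = Z^2.

As a check, the Euler characteristic is 5 − 6 = -1, which agrees with 1 − 2 = -1.

H_0 = Z,  H_1 = Z^2.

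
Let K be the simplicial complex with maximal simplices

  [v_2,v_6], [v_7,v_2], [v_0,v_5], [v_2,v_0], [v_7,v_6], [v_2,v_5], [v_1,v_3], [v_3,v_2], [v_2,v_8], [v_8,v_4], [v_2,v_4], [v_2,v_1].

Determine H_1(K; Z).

H_1 = Z^4.

Order the vertices as v_0 < v_1 < v_2 < v_3 < v_4 < v_5 < v_6 < v_7 < v_8. Listing each simplex with vertices in this order, K has dimension 1 with simplices:

  0-simplices (9): [v_0], [v_1], [v_2], [v_3], [v_4], [v_5], [v_6], [v_7], [v_8]
  1-simplices (12): [v_0,v_2], [v_0,v_5], [v_1,v_2], [v_1,v_3], [v_2,v_3], [v_2,v_4], [v_2,v_5], [v_2,v_6], [v_2,v_7], [v_2,v_8], [v_4,v_8], [v_6,v_7]

giving chain groups C_0 ≅ Z^9, C_1 ≅ Z^12.

The boundary map ∂_1: C_1 → C_0 is given by ∂[p,q] = [q] − [p]. For instance
  ∂[v_2,v_3] = [v_3] − [v_2].
The 9×12 boundary matrix has rank 8 and Smith normal form diag(1,1,1,1,1,1,1,1).

Reading off H_k = ker ∂_k / im ∂_{k+1}:

  H_1: rank ker ∂_1 − rank ∂_2 = (12 − 8) − 0 = 4, and there is no ∂_2, so H_1 ≅ Z^4.

(K is a triangulation of a wedge of 4 circles.)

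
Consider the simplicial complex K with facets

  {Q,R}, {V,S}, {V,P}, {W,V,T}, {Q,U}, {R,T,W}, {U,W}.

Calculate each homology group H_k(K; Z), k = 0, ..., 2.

We work with the vertex ordering P < Q < R < S < T < U < V < W. The simplices of K, each written with vertices in increasing order, are:

  0-simplices (8): P, Q, R, S, T, U, V, W
  1-simplices (10): PV, QR, QU, RT, RW, SV, TV, TW, UW, VW
  2-simplices (2): RTW, TVW

giving chain groups C_0 ≅ Z^8, C_1 ≅ Z^10, C_2 ≅ Z^2.

Boundary ∂_1: C_1 → C_0 is given by ∂[p,q] = [q] − [p].
As a 8×10 matrix over Z this has rank 7, with invariant factors (1,1,1,1,1,1,1).

∂_2: C_2 → C_1 maps a triangle to the signed sum of its edges. For instance
  ∂TVW = VW − TW + TV,
  ∂RTW = TW − RW + RT.
This gives a 10×2 integer matrix of rank 2; reducing to Smith normal form yields diagonal entries (1,1).

Computing H_k = (kernel of ∂_k) / (image of ∂_{k+1}):

  H_0: rank C_0 − rank ∂_1 = 8 − 7 = 1, and the invariant factors of ∂_1 are all 1, so H_0 = Z.
  H_1: rank ker ∂_1 − rank ∂_2 = (10 − 7) − 2 = 1, and the invariant factors of ∂_2 are all 1, so H_1 = Z.
  H_2: rank ker ∂_2 − rank ∂_3 = (2 − 2) − 0 = 0, and there is no ∂_3, so H_2 = 0.

H_0 = Z,  H_1 = Z,  H_2 = 0.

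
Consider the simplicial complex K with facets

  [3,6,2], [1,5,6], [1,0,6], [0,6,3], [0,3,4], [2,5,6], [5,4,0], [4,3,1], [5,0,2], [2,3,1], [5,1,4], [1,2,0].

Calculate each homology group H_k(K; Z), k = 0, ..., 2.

H_0 = Z,  H_1 = Z/2,  H_2 = 0.

We work with the vertex ordering 0 < 1 < 2 < 3 < 4 < 5 < 6. The simplices of K, each written with vertices in increasing order, are:

  0-simplices (7): [0], [1], [2], [3], [4], [5], [6]
  1-simplices (18): [0,1], [0,2], [0,3], [0,4], [0,5], [0,6], [1,2], [1,3], [1,4], [1,5], [1,6], [2,3], [2,5], [2,6], [3,4], [3,6], [4,5], [5,6]
  2-simplices (12): [0,1,2], [0,1,6], [0,2,5], [0,3,4], [0,3,6], [0,4,5], [1,2,3], [1,3,4], [1,4,5], [1,5,6], [2,3,6], [2,5,6]

so the chain groups are C_0 ≅ Z^7, C_1 ≅ Z^18, C_2 ≅ Z^12.

Boundary ∂_1: C_1 → C_0 is given by ∂[p,q] = [q] − [p].
This gives a 7×18 integer matrix of rank 6; reducing to Smith normal form yields diagonal entries (1,1,1,1,1,1).

The boundary map ∂_2: C_2 → C_1 sends each 2-simplex [p,q,r] to [q,r] − [p,r] + [p,q]. For instance
  ∂[1,3,4] = [3,4] − [1,4] + [1,3],
  ∂[0,2,5] = [2,5] − [0,5] + [0,2].
As a 18×12 matrix over Z this has rank 12, with invariant factors (1,1,1,1,1,1,1,1,1,1,1,2).

From H_k ≅ ker(∂_k) / im(∂_{k+1}) we obtain:

  H_0: rank C_0 − rank ∂_1 = 7 − 6 = 1, and the invariant factors of ∂_1 are all 1, so H_0 = Z.
  H_1: rank ker ∂_1 − rank ∂_2 = (18 − 6) − 12 = 0, and ∂_2 has invariant factor 2 > 1, so H_1 = Z/2.
  H_2: rank ker ∂_2 − rank ∂_3 = (12 − 12) − 0 = 0, and there is no ∂_3, so H_2 = 0.

(K is a triangulation of the real projective plane RP^2.)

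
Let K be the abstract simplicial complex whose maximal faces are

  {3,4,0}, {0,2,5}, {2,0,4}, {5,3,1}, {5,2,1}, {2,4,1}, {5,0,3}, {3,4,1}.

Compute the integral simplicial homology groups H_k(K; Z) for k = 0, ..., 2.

Order the vertices as 0 < 1 < 2 < 3 < 4 < 5. Listing each simplex with vertices in this order, K has dimension 2 with simplices:

  0-simplices (6): [0], [1], [2], [3], [4], [5]
  1-simplices (12): [0,2], [0,3], [0,4], [0,5], [1,2], [1,3], [1,4], [1,5], [2,4], [2,5], [3,4], [3,5]
  2-simplices (8): [0,2,4], [0,2,5], [0,3,4], [0,3,5], [1,2,4], [1,2,5], [1,3,4], [1,3,5]

giving chain groups C_0 ≅ Z^6, C_1 ≅ Z^12, C_2 ≅ Z^8.

The boundary map ∂_1: C_1 → C_0 sends each edge [p,q] (with p < q) to q − p. For instance
  ∂[1,3] = [3] − [1].
The resulting 6×12 matrix has rank 5, and its Smith normal form has invariant factors (1,1,1,1,1).

∂_2: C_2 → C_1 sends each 2-simplex [p,q,r] to [q,r] − [p,r] + [p,q]. For instance
  ∂[0,3,5] = [3,5] − [0,5] + [0,3],
  ∂[1,2,5] = [2,5] − [1,5] + [1,2].
This gives a 12×8 integer matrix of rank 7; reducing to Smith normal form yields diagonal entries (1,1,1,1,1,1,1).

Reading off H_k = ker ∂_k / im ∂_{k+1}:

  H_0: rank C_0 − rank ∂_1 = 6 − 5 = 1, and the invariant factors of ∂_1 are all 1, so H_0 = Z.
  H_1: rank ker ∂_1 − rank ∂_2 = (12 − 5) − 7 = 0, and the invariant factors of ∂_2 are all 1, so H_1 = 0.
  H_2: rank ker ∂_2 − rank ∂_3 = (8 − 7) − 0 = 1, and there is no ∂_3, so H_2 = Z.

(K is a triangulation of the 2-sphere S^2.)

H_0 ≅ Z,  H_1 = 0,  H_2 ≅ Z.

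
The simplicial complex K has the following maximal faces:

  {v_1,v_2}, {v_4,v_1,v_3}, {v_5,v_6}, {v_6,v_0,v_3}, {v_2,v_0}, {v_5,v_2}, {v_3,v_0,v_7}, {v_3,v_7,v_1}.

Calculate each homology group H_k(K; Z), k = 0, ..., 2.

H_0 ≅ Z,  H_1 ≅ Z^2,  H_2 = 0.

K has 8 vertices, 13 edges, 4 triangles.
rank ∂_0 = 0, rank ∂_1 = 7 ⇒ b_0 = 8 − 0 − 7 = 1; all invariant factors of ∂_1 are 1 so no torsion. So H_0 = Z.
rank ∂_1 = 7, rank ∂_2 = 4 ⇒ b_1 = 13 − 7 − 4 = 2; all invariant factors of ∂_2 are 1 so no torsion. So H_1 = Z^2.
rank ∂_2 = 4, rank ∂_3 = 0 ⇒ b_2 = 4 − 4 − 0 = 0. So H_2 = 0.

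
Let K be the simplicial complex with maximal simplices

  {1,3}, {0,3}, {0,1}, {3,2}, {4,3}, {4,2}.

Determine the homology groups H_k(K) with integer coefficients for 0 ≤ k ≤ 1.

We work with the vertex ordering 0 < 1 < 2 < 3 < 4. The simplices of K, each written with vertices in increasing order, are:

  0-simplices (5): [0], [1], [2], [3], [4]
  1-simplices (6): [0,1], [0,3], [1,3], [2,3], [2,4], [3,4]

giving chain groups C_0 ≅ Z^5, C_1 ≅ Z^6.

∂_1: C_1 → C_0 maps an edge to its endpoints' difference, ∂[p,q] = q − p.
As a 5×6 matrix over Z this has rank 4, with invariant factors (1,1,1,1).

Now H_k = ker ∂_k / im ∂_{k+1}, so:

  H_0: rank C_0 − rank ∂_1 = 5 − 4 = 1, and the invariant factors of ∂_1 are all 1, so H_0 ≅ Z.
  H_1: rank ker ∂_1 − rank ∂_2 = (6 − 4) − 0 = 2, and there is no ∂_2, so H_1 ≅ Z^2.

As a check, the Euler characteristic is 5 − 6 = -1, which agrees with 1 − 2 = -1.
(K is a triangulation of a wedge of 2 circles.)

H_0 = Z,  H_1 = Z^2.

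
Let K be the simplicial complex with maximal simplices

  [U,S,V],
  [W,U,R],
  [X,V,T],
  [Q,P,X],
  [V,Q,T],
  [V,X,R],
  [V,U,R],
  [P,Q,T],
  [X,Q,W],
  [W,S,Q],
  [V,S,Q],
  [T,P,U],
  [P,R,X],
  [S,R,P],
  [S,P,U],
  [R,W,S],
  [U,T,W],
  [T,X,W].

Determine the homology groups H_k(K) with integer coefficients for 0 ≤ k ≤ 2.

H_0 ≅ Z,  H_1 ≅ Z ⊕ Z/2,  H_2 = 0.

We work with the vertex ordering P < Q < R < S < T < U < V < W < X. The simplices of K, each written with vertices in increasing order, are:

  0-simplices (9): P, Q, R, S, T, U, V, W, X
  1-simplices (27): PQ, PR, PS, PT, PU, PX, QS, QT, QV, QW, QX, RS, RU, RV, RW, RX, SU, SV, SW, TU, TV, TW, TX, UV, UW, VX, WX
  2-simplices (18): PQT, PQX, PRS, PRX, PSU, PTU, QSV, QSW, QTV, QWX, RSW, RUV, RUW, RVX, SUV, TUW, TVX, TWX

Hence C_0 ≅ Z^9, C_1 ≅ Z^27, C_2 ≅ Z^18.

The boundary map ∂_1: C_1 → C_0 sends each edge [p,q] (with p < q) to q − p.
This gives a 9×27 integer matrix of rank 8; reducing to Smith normal form yields diagonal entries (1,1,1,1,1,1,1,1).

∂_2: C_2 → C_1 acts by ∂[p,q,r] = [q,r] − [p,r] + [p,q]. For instance
  ∂PSU = SU − PU + PS,
  ∂TVX = VX − TX + TV.
This gives a 27×18 integer matrix of rank 18; reducing to Smith normal form yields diagonal entries (1,1,1,1,1,1,1,1,1,1,1,1,1,1,1,1,1,2).

Computing H_k = (kernel of ∂_k) / (image of ∂_{k+1}):

  H_0: rank C_0 − rank ∂_1 = 9 − 8 = 1, and the invariant factors of ∂_1 are all 1, so H_0 ≅ Z.
  H_1: rank ker ∂_1 − rank ∂_2 = (27 − 8) − 18 = 1, and ∂_2 has invariant factor 2 > 1, so H_1 ≅ Z ⊕ Z/2.
  H_2: rank ker ∂_2 − rank ∂_3 = (18 − 18) − 0 = 0, and there is no ∂_3, so H_2 ≅ 0.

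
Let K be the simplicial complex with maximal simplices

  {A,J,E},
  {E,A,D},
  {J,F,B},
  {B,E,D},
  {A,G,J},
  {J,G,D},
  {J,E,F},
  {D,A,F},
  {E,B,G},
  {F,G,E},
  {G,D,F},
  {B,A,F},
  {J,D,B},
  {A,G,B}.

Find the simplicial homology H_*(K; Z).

H_0 = Z,  H_1 = Z^2,  H_2 = Z.

K has 7 vertices, 21 edges, 14 triangles.
rank ∂_0 = 0, rank ∂_1 = 6 ⇒ b_0 = 7 − 0 − 6 = 1; all invariant factors of ∂_1 are 1 so no torsion. So H_0 = Z.
rank ∂_1 = 6, rank ∂_2 = 13 ⇒ b_1 = 21 − 6 − 13 = 2; all invariant factors of ∂_2 are 1 so no torsion. So H_1 = Z^2.
rank ∂_2 = 13, rank ∂_3 = 0 ⇒ b_2 = 14 − 13 − 0 = 1. So H_2 = Z.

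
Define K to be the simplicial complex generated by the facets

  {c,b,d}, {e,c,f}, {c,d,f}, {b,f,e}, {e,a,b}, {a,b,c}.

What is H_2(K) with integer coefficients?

H_2 ≅ 0.

Order the vertices as a < b < c < d < e < f. Listing each simplex with vertices in this order, K has dimension 2 with simplices:

  0-simplices (6): a, b, c, d, e, f
  1-simplices (12): ab, ac, ae, bc, bd, be, bf, cd, ce, cf, df, ef
  2-simplices (6): abc, abe, bcd, bef, cdf, cef

Hence C_0 ≅ Z^6, C_1 ≅ Z^12, C_2 ≅ Z^6.

The boundary map ∂_1: C_1 → C_0 is given by ∂[p,q] = [q] − [p].
This gives a 6×12 integer matrix of rank 5; reducing to Smith normal form yields diagonal entries (1,1,1,1,1).

∂_2: C_2 → C_1 sends each 2-simplex [p,q,r] to [q,r] − [p,r] + [p,q]. For instance
  ∂abc = bc − ac + ab,
  ∂abe = be − ae + ab.
This gives a 12×6 integer matrix of rank 6; reducing to Smith normal form yields diagonal entries (1,1,1,1,1,1).

Now H_k = ker ∂_k / im ∂_{k+1}, so:

  H_2: rank ker ∂_2 − rank ∂_3 = (6 − 6) − 0 = 0, and there is no ∂_3, so H_2 ≅ 0.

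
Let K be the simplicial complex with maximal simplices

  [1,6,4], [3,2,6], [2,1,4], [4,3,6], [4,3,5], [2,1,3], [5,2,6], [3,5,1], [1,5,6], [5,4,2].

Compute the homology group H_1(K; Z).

H_1 ≅ Z/2.

Take the total order 1 < 2 < 3 < 4 < 5 < 6 on the vertex set. Then K (dimension 2) consists of the simplices:

  0-simplices (6): [1], [2], [3], [4], [5], [6]
  1-simplices (15): [1,2], [1,3], [1,4], [1,5], [1,6], [2,3], [2,4], [2,5], [2,6], [3,4], [3,5], [3,6], [4,5], [4,6], [5,6]
  2-simplices (10): [1,2,3], [1,2,4], [1,3,5], [1,4,6], [1,5,6], [2,3,6], [2,4,5], [2,5,6], [3,4,5], [3,4,6]

Hence C_0 ≅ Z^6, C_1 ≅ Z^15, C_2 ≅ Z^10.

The boundary map ∂_1: C_1 → C_0 maps an edge to its endpoints' difference, ∂[p,q] = q − p. For instance
  ∂[1,2] = [2] − [1].
The 6×15 boundary matrix has rank 5 and Smith normal form diag(1,1,1,1,1).

The boundary map ∂_2: C_2 → C_1 maps a triangle to the signed sum of its edges. For instance
  ∂[1,5,6] = [5,6] − [1,6] + [1,5],
  ∂[1,2,3] = [2,3] − [1,3] + [1,2].
This gives a 15×10 integer matrix of rank 10; reducing to Smith normal form yields diagonal entries (1,1,1,1,1,1,1,1,1,2).

Now H_k = ker ∂_k / im ∂_{k+1}, so:

  H_1: rank ker ∂_1 − rank ∂_2 = (15 − 5) − 10 = 0, and ∂_2 has invariant factor 2 > 1, so H_1 = Z/2.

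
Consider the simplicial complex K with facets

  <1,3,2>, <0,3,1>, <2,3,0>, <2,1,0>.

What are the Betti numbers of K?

b_0 = 1, b_1 = 0, b_2 = 1.

Fix the vertex order 0 < 1 < 2 < 3 and write every simplex with vertices in increasing order. Then dim K = 2 and the simplices of K are:

  0-simplices (4): [0], [1], [2], [3]
  1-simplices (6): [0,1], [0,2], [0,3], [1,2], [1,3], [2,3]
  2-simplices (4): [0,1,2], [0,1,3], [0,2,3], [1,2,3]

Hence C_0 ≅ Z^4, C_1 ≅ Z^6, C_2 ≅ Z^4.

The boundary map ∂_1: C_1 → C_0 is given by ∂[p,q] = [q] − [p]. For instance
  ∂[0,3] = [3] − [0].
This gives a 4×6 integer matrix of rank 3; reducing to Smith normal form yields diagonal entries (1,1,1).

Boundary ∂_2: C_2 → C_1 acts by ∂[p,q,r] = [q,r] − [p,r] + [p,q]. For instance
  ∂[0,1,2] = [1,2] − [0,2] + [0,1],
  ∂[0,1,3] = [1,3] − [0,3] + [0,1].
As a 6×4 matrix over Z this has rank 3, with invariant factors (1,1,1).

Now H_k = ker ∂_k / im ∂_{k+1}, so:

  H_0: rank C_0 − rank ∂_1 = 4 − 3 = 1, and the invariant factors of ∂_1 are all 1, so H_0 ≅ Z.
  H_1: rank ker ∂_1 − rank ∂_2 = (6 − 3) − 3 = 0, and the invariant factors of ∂_2 are all 1, so H_1 ≅ 0.
  H_2: rank ker ∂_2 − rank ∂_3 = (4 − 3) − 0 = 1, and there is no ∂_3, so H_2 ≅ Z.

As a check, the Euler characteristic is 4 − 6 + 4 = 2, which agrees with 1 − 0 + 1 = 2.
(K is a triangulation of the 2-sphere S^2.)

Hence the Betti numbers are b_0 = 1, b_1 = 0, b_2 = 1.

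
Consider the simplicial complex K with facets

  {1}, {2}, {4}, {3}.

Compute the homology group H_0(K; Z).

Take the total order 1 < 2 < 3 < 4 on the vertex set. Then K (dimension 0) consists of the simplices:

  0-simplices (4): [1], [2], [3], [4]

Hence C_0 ≅ Z^4.

From H_k ≅ ker(∂_k) / im(∂_{k+1}) we obtain:

  H_0: rank C_0 − rank ∂_1 = 4 − 0 = 4, and there is no ∂_1, so H_0 = Z^4.

(K is a triangulation of a set of 4 points.)

H_0 ≅ Z^4.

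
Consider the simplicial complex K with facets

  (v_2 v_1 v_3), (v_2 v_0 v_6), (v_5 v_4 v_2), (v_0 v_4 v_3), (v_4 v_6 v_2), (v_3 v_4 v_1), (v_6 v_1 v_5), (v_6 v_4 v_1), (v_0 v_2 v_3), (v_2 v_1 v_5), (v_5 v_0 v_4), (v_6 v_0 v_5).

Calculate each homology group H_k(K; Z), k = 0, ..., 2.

Take the total order v_0 < v_1 < v_2 < v_3 < v_4 < v_5 < v_6 on the vertex set. Then K (dimension 2) consists of the simplices:

  0-simplices (7): [v_0], [v_1], [v_2], [v_3], [v_4], [v_5], [v_6]
  1-simplices (18): (18 of them)
  2-simplices (12): (12 of them)

Hence C_0 ≅ Z^7, C_1 ≅ Z^18, C_2 ≅ Z^12.

The boundary map ∂_1: C_1 → C_0 is given by ∂[p,q] = [q] − [p]. For instance
  ∂[v_0,v_3] = [v_3] − [v_0].
This gives a 7×18 integer matrix of rank 6; reducing to Smith normal form yields diagonal entries (1,1,1,1,1,1).

∂_2: C_2 → C_1 maps a triangle to the signed sum of its edges. For instance
  ∂[v_2,v_4,v_5] = [v_4,v_5] − [v_2,v_5] + [v_2,v_4],
  ∂[v_0,v_3,v_4] = [v_3,v_4] − [v_0,v_4] + [v_0,v_3].
The 18×12 boundary matrix has rank 12 and Smith normal form diag(1,1,1,1,1,1,1,1,1,1,1,2).

Now H_k = ker ∂_k / im ∂_{k+1}, so:

  H_0: rank C_0 − rank ∂_1 = 7 − 6 = 1, and the invariant factors of ∂_1 are all 1, so H_0 ≅ Z.
  H_1: rank ker ∂_1 − rank ∂_2 = (18 − 6) − 12 = 0, and ∂_2 has invariant factor 2 > 1, so H_1 ≅ Z/2.
  H_2: rank ker ∂_2 − rank ∂_3 = (12 − 12) − 0 = 0, and there is no ∂_3, so H_2 ≅ 0.

As a check, the Euler characteristic is 7 − 18 + 12 = 1, which agrees with 1 − 0 + 0 = 1.
(K is a triangulation of the real projective plane RP^2.)

H_0 = Z,  H_1 = Z/2,  H_2 = 0.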